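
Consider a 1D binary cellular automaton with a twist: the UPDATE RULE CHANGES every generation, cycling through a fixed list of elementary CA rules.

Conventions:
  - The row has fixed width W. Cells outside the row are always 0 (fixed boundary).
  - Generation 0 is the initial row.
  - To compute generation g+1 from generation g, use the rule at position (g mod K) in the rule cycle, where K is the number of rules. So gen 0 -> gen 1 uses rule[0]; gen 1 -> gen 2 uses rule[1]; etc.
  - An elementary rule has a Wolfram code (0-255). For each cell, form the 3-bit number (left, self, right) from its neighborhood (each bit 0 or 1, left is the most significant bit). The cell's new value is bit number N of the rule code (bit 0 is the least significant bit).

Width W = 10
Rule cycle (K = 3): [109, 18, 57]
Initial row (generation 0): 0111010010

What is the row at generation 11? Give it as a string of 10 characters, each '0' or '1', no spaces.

Gen 0: 0111010010
Gen 1 (rule 109): 0101110010
Gen 2 (rule 18): 1000001101
Gen 3 (rule 57): 0111101010
Gen 4 (rule 109): 0100111110
Gen 5 (rule 18): 1011000001
Gen 6 (rule 57): 0110111100
Gen 7 (rule 109): 0111100101
Gen 8 (rule 18): 1000011000
Gen 9 (rule 57): 0111010111
Gen 10 (rule 109): 0101111101
Gen 11 (rule 18): 1000000000

Answer: 1000000000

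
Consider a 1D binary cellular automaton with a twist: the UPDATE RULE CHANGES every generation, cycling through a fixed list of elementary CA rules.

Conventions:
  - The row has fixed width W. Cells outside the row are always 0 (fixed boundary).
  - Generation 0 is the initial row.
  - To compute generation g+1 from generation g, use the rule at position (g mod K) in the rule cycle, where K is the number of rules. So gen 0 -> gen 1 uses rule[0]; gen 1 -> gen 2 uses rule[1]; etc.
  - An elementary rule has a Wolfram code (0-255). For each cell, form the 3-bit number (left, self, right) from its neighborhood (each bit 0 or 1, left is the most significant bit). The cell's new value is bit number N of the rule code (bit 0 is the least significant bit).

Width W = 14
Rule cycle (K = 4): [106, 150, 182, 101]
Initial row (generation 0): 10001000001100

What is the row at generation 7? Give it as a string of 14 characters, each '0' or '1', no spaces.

Gen 0: 10001000001100
Gen 1 (rule 106): 00010000011100
Gen 2 (rule 150): 00111000101010
Gen 3 (rule 182): 01010101111111
Gen 4 (rule 101): 01111110000001
Gen 5 (rule 106): 11000010000010
Gen 6 (rule 150): 00100111000111
Gen 7 (rule 182): 01111010101010

Answer: 01111010101010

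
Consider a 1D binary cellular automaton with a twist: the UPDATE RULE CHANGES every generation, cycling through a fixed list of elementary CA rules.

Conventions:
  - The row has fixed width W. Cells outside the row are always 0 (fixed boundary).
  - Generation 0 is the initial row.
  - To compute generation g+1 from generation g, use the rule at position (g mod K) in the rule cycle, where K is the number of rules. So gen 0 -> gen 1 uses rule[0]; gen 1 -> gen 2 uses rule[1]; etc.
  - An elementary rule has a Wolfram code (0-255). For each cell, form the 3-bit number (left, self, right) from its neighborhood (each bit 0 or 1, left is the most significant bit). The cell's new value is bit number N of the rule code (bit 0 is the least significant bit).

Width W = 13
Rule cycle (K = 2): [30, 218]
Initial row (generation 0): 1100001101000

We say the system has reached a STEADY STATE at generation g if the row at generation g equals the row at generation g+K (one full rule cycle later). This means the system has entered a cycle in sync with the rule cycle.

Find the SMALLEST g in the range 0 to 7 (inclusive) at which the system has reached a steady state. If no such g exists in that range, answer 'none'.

Answer: none

Derivation:
Gen 0: 1100001101000
Gen 1 (rule 30): 1010011001100
Gen 2 (rule 218): 0001111111110
Gen 3 (rule 30): 0011000000001
Gen 4 (rule 218): 0111100000010
Gen 5 (rule 30): 1100010000111
Gen 6 (rule 218): 1110101001111
Gen 7 (rule 30): 1000101111000
Gen 8 (rule 218): 0101001111100
Gen 9 (rule 30): 1101111000010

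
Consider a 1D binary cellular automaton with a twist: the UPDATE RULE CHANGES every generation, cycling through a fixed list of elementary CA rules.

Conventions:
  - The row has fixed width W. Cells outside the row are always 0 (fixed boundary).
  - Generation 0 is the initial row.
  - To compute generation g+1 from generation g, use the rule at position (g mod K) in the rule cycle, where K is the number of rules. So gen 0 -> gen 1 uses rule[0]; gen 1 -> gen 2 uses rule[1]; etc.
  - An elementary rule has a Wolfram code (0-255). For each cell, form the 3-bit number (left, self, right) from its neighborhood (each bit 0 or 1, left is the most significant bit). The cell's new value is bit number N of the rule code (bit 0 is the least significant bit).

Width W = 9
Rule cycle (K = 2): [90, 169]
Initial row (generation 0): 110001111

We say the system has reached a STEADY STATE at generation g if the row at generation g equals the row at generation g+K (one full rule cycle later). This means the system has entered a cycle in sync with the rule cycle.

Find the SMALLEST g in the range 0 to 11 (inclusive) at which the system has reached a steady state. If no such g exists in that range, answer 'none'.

Answer: none

Derivation:
Gen 0: 110001111
Gen 1 (rule 90): 111011001
Gen 2 (rule 169): 110110000
Gen 3 (rule 90): 110111000
Gen 4 (rule 169): 101110011
Gen 5 (rule 90): 001011111
Gen 6 (rule 169): 100111110
Gen 7 (rule 90): 011100011
Gen 8 (rule 169): 011001010
Gen 9 (rule 90): 111110001
Gen 10 (rule 169): 111100100
Gen 11 (rule 90): 100111010
Gen 12 (rule 169): 000110100
Gen 13 (rule 90): 001110010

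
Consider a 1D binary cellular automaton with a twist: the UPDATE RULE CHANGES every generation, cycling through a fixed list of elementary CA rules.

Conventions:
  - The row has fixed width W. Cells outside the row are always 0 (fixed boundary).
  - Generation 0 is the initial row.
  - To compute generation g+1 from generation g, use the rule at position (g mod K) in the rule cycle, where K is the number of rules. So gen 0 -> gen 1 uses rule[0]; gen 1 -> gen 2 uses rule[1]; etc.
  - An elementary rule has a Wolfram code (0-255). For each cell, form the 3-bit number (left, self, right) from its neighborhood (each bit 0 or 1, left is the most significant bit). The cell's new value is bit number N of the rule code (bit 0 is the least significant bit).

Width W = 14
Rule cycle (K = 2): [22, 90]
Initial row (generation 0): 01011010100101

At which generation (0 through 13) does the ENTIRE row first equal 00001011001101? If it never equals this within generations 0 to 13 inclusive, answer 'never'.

Gen 0: 01011010100101
Gen 1 (rule 22): 11000010111101
Gen 2 (rule 90): 11100100100100
Gen 3 (rule 22): 00011111111110
Gen 4 (rule 90): 00110000000011
Gen 5 (rule 22): 01001000000100
Gen 6 (rule 90): 10110100001010
Gen 7 (rule 22): 10000110011011
Gen 8 (rule 90): 01001111111011
Gen 9 (rule 22): 11110000000000
Gen 10 (rule 90): 10011000000000
Gen 11 (rule 22): 11100100000000
Gen 12 (rule 90): 10111010000000
Gen 13 (rule 22): 10000011000000

Answer: never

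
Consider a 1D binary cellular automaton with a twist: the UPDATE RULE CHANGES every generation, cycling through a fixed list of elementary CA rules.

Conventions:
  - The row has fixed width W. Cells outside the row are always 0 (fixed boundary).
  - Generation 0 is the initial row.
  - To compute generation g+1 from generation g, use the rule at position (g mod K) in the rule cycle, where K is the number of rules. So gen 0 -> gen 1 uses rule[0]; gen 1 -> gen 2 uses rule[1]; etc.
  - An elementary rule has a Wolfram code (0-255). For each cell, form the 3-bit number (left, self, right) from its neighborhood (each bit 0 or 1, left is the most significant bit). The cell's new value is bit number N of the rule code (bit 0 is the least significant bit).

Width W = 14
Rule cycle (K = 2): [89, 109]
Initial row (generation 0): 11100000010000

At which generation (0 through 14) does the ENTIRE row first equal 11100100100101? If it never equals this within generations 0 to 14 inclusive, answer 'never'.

Answer: 4

Derivation:
Gen 0: 11100000010000
Gen 1 (rule 89): 10111111001111
Gen 2 (rule 109): 11100001001001
Gen 3 (rule 89): 10111100100100
Gen 4 (rule 109): 11100100100101
Gen 5 (rule 89): 10110010010000
Gen 6 (rule 109): 11110010010111
Gen 7 (rule 89): 10011001000101
Gen 8 (rule 109): 10011001010111
Gen 9 (rule 89): 01011100000101
Gen 10 (rule 109): 01110101110111
Gen 11 (rule 89): 01010001010101
Gen 12 (rule 109): 01110101111111
Gen 13 (rule 89): 01010001000001
Gen 14 (rule 109): 01110101011101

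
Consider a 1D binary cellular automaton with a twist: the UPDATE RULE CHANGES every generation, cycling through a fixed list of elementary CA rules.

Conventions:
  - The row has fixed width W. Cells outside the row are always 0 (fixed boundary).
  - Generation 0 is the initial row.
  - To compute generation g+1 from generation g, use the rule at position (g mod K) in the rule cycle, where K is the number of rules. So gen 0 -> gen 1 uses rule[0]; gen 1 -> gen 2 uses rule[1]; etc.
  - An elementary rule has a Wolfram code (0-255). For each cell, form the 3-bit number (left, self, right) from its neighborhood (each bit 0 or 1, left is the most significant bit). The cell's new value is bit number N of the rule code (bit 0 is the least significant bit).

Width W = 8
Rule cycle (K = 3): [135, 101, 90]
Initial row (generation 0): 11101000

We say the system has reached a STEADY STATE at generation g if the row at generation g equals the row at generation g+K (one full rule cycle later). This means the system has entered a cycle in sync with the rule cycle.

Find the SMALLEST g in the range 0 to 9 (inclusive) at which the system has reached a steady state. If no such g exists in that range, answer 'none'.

Gen 0: 11101000
Gen 1 (rule 135): 01001011
Gen 2 (rule 101): 01001101
Gen 3 (rule 90): 10111100
Gen 4 (rule 135): 10011001
Gen 5 (rule 101): 10001001
Gen 6 (rule 90): 01010110
Gen 7 (rule 135): 11010000
Gen 8 (rule 101): 01110111
Gen 9 (rule 90): 11010101
Gen 10 (rule 135): 00010101
Gen 11 (rule 101): 11011111
Gen 12 (rule 90): 11010001

Answer: none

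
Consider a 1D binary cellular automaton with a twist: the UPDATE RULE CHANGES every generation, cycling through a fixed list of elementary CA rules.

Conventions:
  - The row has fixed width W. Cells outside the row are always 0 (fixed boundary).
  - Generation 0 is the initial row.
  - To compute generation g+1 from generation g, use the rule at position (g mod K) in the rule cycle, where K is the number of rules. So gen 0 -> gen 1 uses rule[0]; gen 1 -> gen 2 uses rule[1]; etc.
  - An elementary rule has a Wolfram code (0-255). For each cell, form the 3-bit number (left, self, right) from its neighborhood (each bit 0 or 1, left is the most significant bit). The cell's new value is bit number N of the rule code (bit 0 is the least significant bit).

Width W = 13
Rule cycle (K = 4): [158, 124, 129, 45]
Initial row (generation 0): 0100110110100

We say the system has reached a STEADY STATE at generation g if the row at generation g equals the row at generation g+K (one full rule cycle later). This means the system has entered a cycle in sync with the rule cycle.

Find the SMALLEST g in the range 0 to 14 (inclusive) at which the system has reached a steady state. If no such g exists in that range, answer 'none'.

Answer: none

Derivation:
Gen 0: 0100110110100
Gen 1 (rule 158): 1111100100110
Gen 2 (rule 124): 1000110110111
Gen 3 (rule 129): 0010000000010
Gen 4 (rule 45): 1010111111010
Gen 5 (rule 158): 1010111110011
Gen 6 (rule 124): 1111100011011
Gen 7 (rule 129): 0111001000000
Gen 8 (rule 45): 0100001011111
Gen 9 (rule 158): 1110011011110
Gen 10 (rule 124): 1011011110011
Gen 11 (rule 129): 0000001100000
Gen 12 (rule 45): 1111101001111
Gen 13 (rule 158): 1111001111110
Gen 14 (rule 124): 1001101000011
Gen 15 (rule 129): 0000000011000
Gen 16 (rule 45): 1111111010011
Gen 17 (rule 158): 1111110011110
Gen 18 (rule 124): 1000011010011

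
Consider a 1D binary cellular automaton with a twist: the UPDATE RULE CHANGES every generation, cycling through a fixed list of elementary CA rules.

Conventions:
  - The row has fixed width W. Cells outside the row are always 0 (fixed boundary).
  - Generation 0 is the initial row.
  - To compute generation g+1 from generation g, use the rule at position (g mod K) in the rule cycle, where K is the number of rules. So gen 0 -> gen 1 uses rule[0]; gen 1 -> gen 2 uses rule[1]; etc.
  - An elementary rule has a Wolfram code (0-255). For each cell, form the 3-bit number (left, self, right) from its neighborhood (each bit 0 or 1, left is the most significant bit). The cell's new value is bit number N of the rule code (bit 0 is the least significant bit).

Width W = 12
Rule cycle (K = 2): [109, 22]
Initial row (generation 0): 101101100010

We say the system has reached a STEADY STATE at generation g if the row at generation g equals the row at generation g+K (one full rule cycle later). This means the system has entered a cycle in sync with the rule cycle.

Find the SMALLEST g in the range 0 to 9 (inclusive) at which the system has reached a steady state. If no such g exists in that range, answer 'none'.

Gen 0: 101101100010
Gen 1 (rule 109): 111111101010
Gen 2 (rule 22): 000000001011
Gen 3 (rule 109): 111111101111
Gen 4 (rule 22): 000000000000
Gen 5 (rule 109): 111111111111
Gen 6 (rule 22): 000000000000
Gen 7 (rule 109): 111111111111
Gen 8 (rule 22): 000000000000
Gen 9 (rule 109): 111111111111
Gen 10 (rule 22): 000000000000
Gen 11 (rule 109): 111111111111

Answer: 4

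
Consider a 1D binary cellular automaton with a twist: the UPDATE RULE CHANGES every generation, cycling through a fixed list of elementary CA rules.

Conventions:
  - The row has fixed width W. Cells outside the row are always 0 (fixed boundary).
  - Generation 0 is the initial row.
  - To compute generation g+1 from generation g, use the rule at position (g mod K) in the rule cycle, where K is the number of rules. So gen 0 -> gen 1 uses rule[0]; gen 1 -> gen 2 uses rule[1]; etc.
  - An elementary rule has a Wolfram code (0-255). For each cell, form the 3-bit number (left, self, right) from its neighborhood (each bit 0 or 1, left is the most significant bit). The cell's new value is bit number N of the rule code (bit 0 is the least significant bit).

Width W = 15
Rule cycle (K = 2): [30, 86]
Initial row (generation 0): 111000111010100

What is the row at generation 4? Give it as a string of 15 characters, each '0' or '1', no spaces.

Gen 0: 111000111010100
Gen 1 (rule 30): 100101100010110
Gen 2 (rule 86): 111100110110011
Gen 3 (rule 30): 100011100101110
Gen 4 (rule 86): 110100111100011

Answer: 110100111100011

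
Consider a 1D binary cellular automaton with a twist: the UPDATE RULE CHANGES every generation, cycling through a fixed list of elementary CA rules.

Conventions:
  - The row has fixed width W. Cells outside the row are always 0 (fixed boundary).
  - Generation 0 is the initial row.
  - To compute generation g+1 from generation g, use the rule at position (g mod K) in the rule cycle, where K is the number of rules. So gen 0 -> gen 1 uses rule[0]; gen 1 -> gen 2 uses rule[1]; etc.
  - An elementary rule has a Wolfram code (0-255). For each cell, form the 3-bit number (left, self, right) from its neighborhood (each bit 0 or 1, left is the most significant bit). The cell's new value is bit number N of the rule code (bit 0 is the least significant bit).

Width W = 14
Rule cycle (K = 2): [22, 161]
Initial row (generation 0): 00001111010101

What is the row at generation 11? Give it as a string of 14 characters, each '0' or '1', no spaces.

Gen 0: 00001111010101
Gen 1 (rule 22): 00010000010101
Gen 2 (rule 161): 11000111001010
Gen 3 (rule 22): 00101000111011
Gen 4 (rule 161): 10010010010100
Gen 5 (rule 22): 11111111110110
Gen 6 (rule 161): 01111111101000
Gen 7 (rule 22): 10000000001100
Gen 8 (rule 161): 00111111100001
Gen 9 (rule 22): 01000000010011
Gen 10 (rule 161): 00011111000000
Gen 11 (rule 22): 00100000100000

Answer: 00100000100000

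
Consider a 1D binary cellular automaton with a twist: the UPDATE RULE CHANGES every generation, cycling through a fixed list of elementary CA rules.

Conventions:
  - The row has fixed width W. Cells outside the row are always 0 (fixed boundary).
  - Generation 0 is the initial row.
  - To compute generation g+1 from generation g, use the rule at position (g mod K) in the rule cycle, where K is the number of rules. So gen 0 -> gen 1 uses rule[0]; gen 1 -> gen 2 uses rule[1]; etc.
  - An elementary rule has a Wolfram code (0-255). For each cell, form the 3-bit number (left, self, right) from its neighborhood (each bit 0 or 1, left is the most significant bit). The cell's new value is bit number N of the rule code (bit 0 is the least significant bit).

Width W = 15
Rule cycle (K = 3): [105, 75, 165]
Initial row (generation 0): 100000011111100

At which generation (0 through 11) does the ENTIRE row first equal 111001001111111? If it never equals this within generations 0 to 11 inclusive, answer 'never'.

Gen 0: 100000011111100
Gen 1 (rule 105): 001111010000101
Gen 2 (rule 75): 111001000111000
Gen 3 (rule 165): 010001010010011
Gen 4 (rule 105): 000100100000011
Gen 5 (rule 75): 111001001111111
Gen 6 (rule 165): 010001000111110
Gen 7 (rule 105): 000100010100010
Gen 8 (rule 75): 111001100001100
Gen 9 (rule 165): 010000001100001
Gen 10 (rule 105): 000111101101100
Gen 11 (rule 75): 111100101101101

Answer: 5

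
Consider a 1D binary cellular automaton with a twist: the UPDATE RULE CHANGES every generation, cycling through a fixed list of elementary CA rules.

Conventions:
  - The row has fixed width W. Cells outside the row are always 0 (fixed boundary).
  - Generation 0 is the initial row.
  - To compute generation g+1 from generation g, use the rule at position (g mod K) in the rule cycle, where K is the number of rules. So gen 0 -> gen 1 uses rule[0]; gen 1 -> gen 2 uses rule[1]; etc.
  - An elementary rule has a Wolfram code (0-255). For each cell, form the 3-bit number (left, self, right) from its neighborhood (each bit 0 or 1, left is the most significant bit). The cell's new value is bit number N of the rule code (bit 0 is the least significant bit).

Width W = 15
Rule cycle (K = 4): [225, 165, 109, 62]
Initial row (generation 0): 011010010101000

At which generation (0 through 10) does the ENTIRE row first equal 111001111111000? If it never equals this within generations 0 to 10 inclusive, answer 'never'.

Gen 0: 011010010101000
Gen 1 (rule 225): 001100001010011
Gen 2 (rule 165): 100001101110000
Gen 3 (rule 109): 101101111010111
Gen 4 (rule 62): 111011000111100
Gen 5 (rule 225): 011101010011101
Gen 6 (rule 165): 001011110001011
Gen 7 (rule 109): 101110010101111
Gen 8 (rule 62): 111001111111000
Gen 9 (rule 225): 011000111111011
Gen 10 (rule 165): 000010011110100

Answer: 8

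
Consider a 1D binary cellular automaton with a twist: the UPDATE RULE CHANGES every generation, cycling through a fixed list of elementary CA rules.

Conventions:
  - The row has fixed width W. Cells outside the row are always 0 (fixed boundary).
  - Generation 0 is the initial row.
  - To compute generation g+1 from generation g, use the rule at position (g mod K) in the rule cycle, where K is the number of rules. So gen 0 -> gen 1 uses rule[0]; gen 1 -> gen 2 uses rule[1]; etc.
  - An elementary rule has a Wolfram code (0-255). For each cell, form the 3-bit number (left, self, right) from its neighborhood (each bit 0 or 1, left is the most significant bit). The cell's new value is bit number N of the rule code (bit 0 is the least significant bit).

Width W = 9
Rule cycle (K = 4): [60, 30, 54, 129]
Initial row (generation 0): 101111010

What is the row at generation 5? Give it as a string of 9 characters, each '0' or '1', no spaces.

Gen 0: 101111010
Gen 1 (rule 60): 111000111
Gen 2 (rule 30): 100101100
Gen 3 (rule 54): 111110010
Gen 4 (rule 129): 011100000
Gen 5 (rule 60): 010010000

Answer: 010010000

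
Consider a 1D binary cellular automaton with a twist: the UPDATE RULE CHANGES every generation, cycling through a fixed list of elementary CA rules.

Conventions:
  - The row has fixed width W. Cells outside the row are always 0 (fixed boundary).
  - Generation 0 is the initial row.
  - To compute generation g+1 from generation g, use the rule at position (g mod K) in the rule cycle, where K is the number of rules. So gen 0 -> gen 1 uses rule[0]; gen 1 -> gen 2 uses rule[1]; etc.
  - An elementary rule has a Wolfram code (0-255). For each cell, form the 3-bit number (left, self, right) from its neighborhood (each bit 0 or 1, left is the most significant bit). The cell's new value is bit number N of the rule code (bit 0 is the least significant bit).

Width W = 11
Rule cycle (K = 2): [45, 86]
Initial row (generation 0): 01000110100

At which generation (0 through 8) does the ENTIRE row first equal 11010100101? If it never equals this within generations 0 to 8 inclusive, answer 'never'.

Answer: 2

Derivation:
Gen 0: 01000110100
Gen 1 (rule 45): 01010101101
Gen 2 (rule 86): 11010100101
Gen 3 (rule 45): 10111100111
Gen 4 (rule 86): 10000111001
Gen 5 (rule 45): 10110100001
Gen 6 (rule 86): 10010110011
Gen 7 (rule 45): 10011100010
Gen 8 (rule 86): 11100110111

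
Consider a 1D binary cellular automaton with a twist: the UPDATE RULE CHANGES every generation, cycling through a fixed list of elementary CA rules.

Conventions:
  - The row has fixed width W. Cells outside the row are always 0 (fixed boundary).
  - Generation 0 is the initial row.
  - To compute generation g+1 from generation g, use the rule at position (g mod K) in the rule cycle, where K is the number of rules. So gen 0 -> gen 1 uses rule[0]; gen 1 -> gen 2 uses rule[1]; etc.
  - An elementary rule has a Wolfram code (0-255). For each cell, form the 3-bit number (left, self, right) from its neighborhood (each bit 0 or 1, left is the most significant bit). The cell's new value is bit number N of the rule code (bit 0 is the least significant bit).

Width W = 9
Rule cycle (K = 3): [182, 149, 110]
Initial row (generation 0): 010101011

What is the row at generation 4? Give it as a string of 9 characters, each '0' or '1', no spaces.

Gen 0: 010101011
Gen 1 (rule 182): 111111100
Gen 2 (rule 149): 011111011
Gen 3 (rule 110): 110001111
Gen 4 (rule 182): 001010110

Answer: 001010110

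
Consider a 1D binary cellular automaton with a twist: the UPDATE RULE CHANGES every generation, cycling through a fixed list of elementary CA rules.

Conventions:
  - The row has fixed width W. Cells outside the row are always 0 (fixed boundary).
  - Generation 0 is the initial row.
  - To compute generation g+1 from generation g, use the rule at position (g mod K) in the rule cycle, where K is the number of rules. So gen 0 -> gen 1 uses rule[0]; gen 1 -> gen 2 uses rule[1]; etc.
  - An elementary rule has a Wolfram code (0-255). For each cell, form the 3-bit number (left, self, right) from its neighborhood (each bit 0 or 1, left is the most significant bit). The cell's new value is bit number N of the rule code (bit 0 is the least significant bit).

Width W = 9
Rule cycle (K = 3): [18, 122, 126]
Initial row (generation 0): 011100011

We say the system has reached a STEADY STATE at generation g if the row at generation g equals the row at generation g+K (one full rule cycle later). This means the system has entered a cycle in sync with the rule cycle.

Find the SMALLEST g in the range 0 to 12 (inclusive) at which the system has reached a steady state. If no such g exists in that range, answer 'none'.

Gen 0: 011100011
Gen 1 (rule 18): 100010100
Gen 2 (rule 122): 010101010
Gen 3 (rule 126): 111111111
Gen 4 (rule 18): 000000000
Gen 5 (rule 122): 000000000
Gen 6 (rule 126): 000000000
Gen 7 (rule 18): 000000000
Gen 8 (rule 122): 000000000
Gen 9 (rule 126): 000000000
Gen 10 (rule 18): 000000000
Gen 11 (rule 122): 000000000
Gen 12 (rule 126): 000000000
Gen 13 (rule 18): 000000000
Gen 14 (rule 122): 000000000
Gen 15 (rule 126): 000000000

Answer: 4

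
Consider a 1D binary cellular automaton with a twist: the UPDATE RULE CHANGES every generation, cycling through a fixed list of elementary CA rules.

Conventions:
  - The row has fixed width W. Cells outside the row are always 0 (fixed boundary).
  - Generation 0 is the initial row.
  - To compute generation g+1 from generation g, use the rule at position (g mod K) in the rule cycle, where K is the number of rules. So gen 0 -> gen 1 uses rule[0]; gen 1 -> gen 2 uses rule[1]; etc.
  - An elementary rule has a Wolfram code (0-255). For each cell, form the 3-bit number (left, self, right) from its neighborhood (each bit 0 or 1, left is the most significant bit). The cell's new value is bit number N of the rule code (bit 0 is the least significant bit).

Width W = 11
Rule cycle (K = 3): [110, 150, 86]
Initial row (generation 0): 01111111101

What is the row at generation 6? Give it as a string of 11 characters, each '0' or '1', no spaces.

Answer: 00111100011

Derivation:
Gen 0: 01111111101
Gen 1 (rule 110): 11000000111
Gen 2 (rule 150): 00100001010
Gen 3 (rule 86): 01110011011
Gen 4 (rule 110): 11010111111
Gen 5 (rule 150): 00010011110
Gen 6 (rule 86): 00111100011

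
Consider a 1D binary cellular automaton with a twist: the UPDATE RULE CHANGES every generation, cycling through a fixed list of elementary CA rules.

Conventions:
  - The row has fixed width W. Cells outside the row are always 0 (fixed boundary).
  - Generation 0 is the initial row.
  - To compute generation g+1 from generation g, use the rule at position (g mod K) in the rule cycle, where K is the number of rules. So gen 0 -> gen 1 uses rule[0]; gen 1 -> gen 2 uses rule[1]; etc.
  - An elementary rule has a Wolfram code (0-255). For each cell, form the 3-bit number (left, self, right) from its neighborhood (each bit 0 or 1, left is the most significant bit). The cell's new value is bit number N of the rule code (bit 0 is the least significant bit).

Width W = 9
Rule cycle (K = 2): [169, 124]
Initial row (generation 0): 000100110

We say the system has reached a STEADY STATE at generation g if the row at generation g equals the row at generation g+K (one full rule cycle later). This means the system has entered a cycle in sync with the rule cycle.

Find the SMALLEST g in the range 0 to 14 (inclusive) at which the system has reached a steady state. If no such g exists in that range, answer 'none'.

Gen 0: 000100110
Gen 1 (rule 169): 110000100
Gen 2 (rule 124): 111000110
Gen 3 (rule 169): 110010100
Gen 4 (rule 124): 111011110
Gen 5 (rule 169): 110111100
Gen 6 (rule 124): 111100110
Gen 7 (rule 169): 111000100
Gen 8 (rule 124): 101100110
Gen 9 (rule 169): 011000100
Gen 10 (rule 124): 011100110
Gen 11 (rule 169): 011000100
Gen 12 (rule 124): 011100110
Gen 13 (rule 169): 011000100
Gen 14 (rule 124): 011100110
Gen 15 (rule 169): 011000100
Gen 16 (rule 124): 011100110

Answer: 9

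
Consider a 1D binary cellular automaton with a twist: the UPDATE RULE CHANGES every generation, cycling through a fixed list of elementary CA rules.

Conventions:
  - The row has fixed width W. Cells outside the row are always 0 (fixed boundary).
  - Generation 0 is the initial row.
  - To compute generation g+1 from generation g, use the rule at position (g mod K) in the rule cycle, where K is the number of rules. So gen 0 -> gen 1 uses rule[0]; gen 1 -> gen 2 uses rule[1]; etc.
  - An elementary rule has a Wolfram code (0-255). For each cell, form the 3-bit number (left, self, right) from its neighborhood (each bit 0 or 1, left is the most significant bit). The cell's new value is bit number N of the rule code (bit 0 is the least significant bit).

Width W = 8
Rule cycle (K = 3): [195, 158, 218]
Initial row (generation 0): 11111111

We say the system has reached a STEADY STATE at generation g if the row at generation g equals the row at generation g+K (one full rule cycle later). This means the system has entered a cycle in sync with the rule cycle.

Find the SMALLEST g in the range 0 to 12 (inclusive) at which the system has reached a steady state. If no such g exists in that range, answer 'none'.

Answer: 0

Derivation:
Gen 0: 11111111
Gen 1 (rule 195): 01111111
Gen 2 (rule 158): 11111110
Gen 3 (rule 218): 11111111
Gen 4 (rule 195): 01111111
Gen 5 (rule 158): 11111110
Gen 6 (rule 218): 11111111
Gen 7 (rule 195): 01111111
Gen 8 (rule 158): 11111110
Gen 9 (rule 218): 11111111
Gen 10 (rule 195): 01111111
Gen 11 (rule 158): 11111110
Gen 12 (rule 218): 11111111
Gen 13 (rule 195): 01111111
Gen 14 (rule 158): 11111110
Gen 15 (rule 218): 11111111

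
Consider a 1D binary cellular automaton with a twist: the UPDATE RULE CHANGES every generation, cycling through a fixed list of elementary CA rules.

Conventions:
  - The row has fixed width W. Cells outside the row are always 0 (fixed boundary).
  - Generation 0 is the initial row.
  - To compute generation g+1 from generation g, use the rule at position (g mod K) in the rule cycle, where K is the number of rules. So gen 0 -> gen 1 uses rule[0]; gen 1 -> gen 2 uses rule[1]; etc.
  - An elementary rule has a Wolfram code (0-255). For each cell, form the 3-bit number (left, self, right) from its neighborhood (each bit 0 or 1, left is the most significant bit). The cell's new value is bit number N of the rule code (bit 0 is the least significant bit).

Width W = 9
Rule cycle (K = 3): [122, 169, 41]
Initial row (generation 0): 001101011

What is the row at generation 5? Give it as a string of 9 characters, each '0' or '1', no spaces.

Gen 0: 001101011
Gen 1 (rule 122): 011110111
Gen 2 (rule 169): 011101110
Gen 3 (rule 41): 010011000
Gen 4 (rule 122): 101111100
Gen 5 (rule 169): 011111001

Answer: 011111001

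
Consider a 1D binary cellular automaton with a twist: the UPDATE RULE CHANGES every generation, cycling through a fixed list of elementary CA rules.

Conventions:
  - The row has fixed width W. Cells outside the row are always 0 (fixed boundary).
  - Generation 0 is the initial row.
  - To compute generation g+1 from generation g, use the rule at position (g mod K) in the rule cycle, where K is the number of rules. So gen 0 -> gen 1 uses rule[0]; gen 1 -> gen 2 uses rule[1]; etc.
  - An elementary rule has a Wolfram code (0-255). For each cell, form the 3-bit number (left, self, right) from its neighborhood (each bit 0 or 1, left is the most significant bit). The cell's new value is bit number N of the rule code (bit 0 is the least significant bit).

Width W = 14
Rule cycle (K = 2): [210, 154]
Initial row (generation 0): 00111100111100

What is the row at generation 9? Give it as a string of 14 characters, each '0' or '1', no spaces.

Answer: 01111101001101

Derivation:
Gen 0: 00111100111100
Gen 1 (rule 210): 01011111011110
Gen 2 (rule 154): 10011110011101
Gen 3 (rule 210): 01101111101100
Gen 4 (rule 154): 11001111001010
Gen 5 (rule 210): 01110111110001
Gen 6 (rule 154): 11100111101010
Gen 7 (rule 210): 01111011100001
Gen 8 (rule 154): 11110011010010
Gen 9 (rule 210): 01111101001101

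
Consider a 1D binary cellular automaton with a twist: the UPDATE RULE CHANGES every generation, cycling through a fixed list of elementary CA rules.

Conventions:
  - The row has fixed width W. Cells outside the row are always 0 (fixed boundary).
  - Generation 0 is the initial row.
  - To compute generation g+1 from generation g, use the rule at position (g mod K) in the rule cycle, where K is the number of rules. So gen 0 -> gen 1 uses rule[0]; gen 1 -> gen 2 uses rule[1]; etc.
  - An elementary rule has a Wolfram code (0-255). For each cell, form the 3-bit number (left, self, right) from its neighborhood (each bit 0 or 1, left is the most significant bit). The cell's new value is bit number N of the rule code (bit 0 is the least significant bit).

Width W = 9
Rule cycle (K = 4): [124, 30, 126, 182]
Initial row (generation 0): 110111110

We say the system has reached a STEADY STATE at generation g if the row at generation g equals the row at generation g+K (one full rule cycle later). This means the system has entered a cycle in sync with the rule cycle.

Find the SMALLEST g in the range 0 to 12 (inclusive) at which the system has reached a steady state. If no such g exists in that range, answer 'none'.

Gen 0: 110111110
Gen 1 (rule 124): 111100011
Gen 2 (rule 30): 100010110
Gen 3 (rule 126): 110111111
Gen 4 (rule 182): 001011110
Gen 5 (rule 124): 001110011
Gen 6 (rule 30): 011001110
Gen 7 (rule 126): 111111011
Gen 8 (rule 182): 011110100
Gen 9 (rule 124): 010011110
Gen 10 (rule 30): 111110001
Gen 11 (rule 126): 100011011
Gen 12 (rule 182): 110100100
Gen 13 (rule 124): 111110110
Gen 14 (rule 30): 100000101
Gen 15 (rule 126): 110001111
Gen 16 (rule 182): 001010110

Answer: none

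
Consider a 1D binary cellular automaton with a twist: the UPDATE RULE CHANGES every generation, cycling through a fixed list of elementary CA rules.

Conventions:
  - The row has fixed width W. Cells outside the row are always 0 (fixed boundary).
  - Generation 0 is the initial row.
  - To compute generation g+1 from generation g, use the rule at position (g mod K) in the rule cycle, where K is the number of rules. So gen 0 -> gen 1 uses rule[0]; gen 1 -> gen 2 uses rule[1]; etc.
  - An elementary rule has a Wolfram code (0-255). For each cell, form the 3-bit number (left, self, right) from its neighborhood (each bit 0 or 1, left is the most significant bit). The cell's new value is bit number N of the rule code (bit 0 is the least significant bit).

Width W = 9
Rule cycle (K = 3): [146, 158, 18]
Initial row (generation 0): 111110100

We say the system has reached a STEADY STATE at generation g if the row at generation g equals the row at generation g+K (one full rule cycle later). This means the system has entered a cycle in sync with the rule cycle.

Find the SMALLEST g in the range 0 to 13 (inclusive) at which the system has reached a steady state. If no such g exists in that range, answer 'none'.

Gen 0: 111110100
Gen 1 (rule 146): 011100010
Gen 2 (rule 158): 111010111
Gen 3 (rule 18): 000000000
Gen 4 (rule 146): 000000000
Gen 5 (rule 158): 000000000
Gen 6 (rule 18): 000000000
Gen 7 (rule 146): 000000000
Gen 8 (rule 158): 000000000
Gen 9 (rule 18): 000000000
Gen 10 (rule 146): 000000000
Gen 11 (rule 158): 000000000
Gen 12 (rule 18): 000000000
Gen 13 (rule 146): 000000000
Gen 14 (rule 158): 000000000
Gen 15 (rule 18): 000000000
Gen 16 (rule 146): 000000000

Answer: 3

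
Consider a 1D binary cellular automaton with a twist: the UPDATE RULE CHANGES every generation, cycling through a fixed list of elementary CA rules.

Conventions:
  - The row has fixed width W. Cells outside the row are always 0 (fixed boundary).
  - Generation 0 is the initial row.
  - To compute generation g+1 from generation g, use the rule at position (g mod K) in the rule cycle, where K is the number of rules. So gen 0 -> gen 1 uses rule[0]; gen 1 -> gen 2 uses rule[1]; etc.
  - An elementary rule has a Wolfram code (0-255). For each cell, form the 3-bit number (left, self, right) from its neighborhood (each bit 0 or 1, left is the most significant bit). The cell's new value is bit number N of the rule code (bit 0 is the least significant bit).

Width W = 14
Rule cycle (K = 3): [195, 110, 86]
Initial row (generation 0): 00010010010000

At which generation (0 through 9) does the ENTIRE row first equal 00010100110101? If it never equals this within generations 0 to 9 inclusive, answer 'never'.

Answer: never

Derivation:
Gen 0: 00010010010000
Gen 1 (rule 195): 11100100100111
Gen 2 (rule 110): 10101101101101
Gen 3 (rule 86): 10100100100101
Gen 4 (rule 195): 00001001001000
Gen 5 (rule 110): 00011011011000
Gen 6 (rule 86): 00101001001100
Gen 7 (rule 195): 11000010010101
Gen 8 (rule 110): 11000110111111
Gen 9 (rule 86): 01101010000001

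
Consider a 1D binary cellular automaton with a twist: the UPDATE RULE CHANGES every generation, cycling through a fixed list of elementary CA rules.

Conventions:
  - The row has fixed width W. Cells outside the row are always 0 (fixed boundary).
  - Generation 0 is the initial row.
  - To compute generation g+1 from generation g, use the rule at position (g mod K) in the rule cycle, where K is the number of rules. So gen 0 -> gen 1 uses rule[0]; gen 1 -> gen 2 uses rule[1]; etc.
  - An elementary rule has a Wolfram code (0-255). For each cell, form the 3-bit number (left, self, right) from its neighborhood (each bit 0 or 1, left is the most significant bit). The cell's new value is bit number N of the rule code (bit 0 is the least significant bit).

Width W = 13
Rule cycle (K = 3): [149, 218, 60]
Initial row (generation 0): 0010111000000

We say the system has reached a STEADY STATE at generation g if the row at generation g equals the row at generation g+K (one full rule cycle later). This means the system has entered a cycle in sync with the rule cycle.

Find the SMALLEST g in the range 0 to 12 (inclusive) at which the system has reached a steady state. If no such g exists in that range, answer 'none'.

Answer: 8

Derivation:
Gen 0: 0010111000000
Gen 1 (rule 149): 1010010111111
Gen 2 (rule 218): 0001100111111
Gen 3 (rule 60): 0001010100000
Gen 4 (rule 149): 1101010111111
Gen 5 (rule 218): 1100000111111
Gen 6 (rule 60): 1010000100000
Gen 7 (rule 149): 1011110111111
Gen 8 (rule 218): 0011110111111
Gen 9 (rule 60): 0010001100000
Gen 10 (rule 149): 1011100011111
Gen 11 (rule 218): 0011110111111
Gen 12 (rule 60): 0010001100000
Gen 13 (rule 149): 1011100011111
Gen 14 (rule 218): 0011110111111
Gen 15 (rule 60): 0010001100000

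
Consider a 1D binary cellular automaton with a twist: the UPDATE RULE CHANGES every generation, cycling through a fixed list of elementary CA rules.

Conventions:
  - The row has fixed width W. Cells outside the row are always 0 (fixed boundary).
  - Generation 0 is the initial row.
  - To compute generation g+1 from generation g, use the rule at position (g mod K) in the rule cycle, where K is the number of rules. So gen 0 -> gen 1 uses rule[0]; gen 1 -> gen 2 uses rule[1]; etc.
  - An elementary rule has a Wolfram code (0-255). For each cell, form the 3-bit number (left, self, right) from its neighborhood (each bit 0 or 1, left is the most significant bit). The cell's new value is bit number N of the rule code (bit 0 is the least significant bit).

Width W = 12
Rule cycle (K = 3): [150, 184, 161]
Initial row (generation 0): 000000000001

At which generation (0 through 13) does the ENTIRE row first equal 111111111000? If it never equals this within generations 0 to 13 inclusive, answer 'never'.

Gen 0: 000000000001
Gen 1 (rule 150): 000000000011
Gen 2 (rule 184): 000000000010
Gen 3 (rule 161): 111111111000
Gen 4 (rule 150): 011111110100
Gen 5 (rule 184): 011111101010
Gen 6 (rule 161): 001111010100
Gen 7 (rule 150): 010110010110
Gen 8 (rule 184): 001101001101
Gen 9 (rule 161): 100010000010
Gen 10 (rule 150): 110111000111
Gen 11 (rule 184): 101110100110
Gen 12 (rule 161): 010101000000
Gen 13 (rule 150): 110101100000

Answer: 3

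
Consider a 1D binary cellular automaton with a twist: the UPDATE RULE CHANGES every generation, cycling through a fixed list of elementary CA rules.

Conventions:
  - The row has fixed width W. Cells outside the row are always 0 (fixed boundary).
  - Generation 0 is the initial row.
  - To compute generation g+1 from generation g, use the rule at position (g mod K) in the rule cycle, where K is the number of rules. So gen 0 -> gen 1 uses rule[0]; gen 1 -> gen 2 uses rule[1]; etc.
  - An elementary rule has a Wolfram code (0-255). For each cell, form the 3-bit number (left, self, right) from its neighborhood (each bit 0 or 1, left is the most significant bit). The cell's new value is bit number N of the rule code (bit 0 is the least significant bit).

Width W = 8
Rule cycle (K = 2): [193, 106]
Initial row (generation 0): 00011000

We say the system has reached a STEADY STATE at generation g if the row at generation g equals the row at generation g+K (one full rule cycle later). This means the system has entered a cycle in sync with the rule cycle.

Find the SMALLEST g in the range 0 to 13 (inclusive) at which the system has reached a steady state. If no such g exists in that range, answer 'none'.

Answer: 5

Derivation:
Gen 0: 00011000
Gen 1 (rule 193): 11001011
Gen 2 (rule 106): 11010111
Gen 3 (rule 193): 01000011
Gen 4 (rule 106): 10000111
Gen 5 (rule 193): 00110011
Gen 6 (rule 106): 01110111
Gen 7 (rule 193): 00110011
Gen 8 (rule 106): 01110111
Gen 9 (rule 193): 00110011
Gen 10 (rule 106): 01110111
Gen 11 (rule 193): 00110011
Gen 12 (rule 106): 01110111
Gen 13 (rule 193): 00110011
Gen 14 (rule 106): 01110111
Gen 15 (rule 193): 00110011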